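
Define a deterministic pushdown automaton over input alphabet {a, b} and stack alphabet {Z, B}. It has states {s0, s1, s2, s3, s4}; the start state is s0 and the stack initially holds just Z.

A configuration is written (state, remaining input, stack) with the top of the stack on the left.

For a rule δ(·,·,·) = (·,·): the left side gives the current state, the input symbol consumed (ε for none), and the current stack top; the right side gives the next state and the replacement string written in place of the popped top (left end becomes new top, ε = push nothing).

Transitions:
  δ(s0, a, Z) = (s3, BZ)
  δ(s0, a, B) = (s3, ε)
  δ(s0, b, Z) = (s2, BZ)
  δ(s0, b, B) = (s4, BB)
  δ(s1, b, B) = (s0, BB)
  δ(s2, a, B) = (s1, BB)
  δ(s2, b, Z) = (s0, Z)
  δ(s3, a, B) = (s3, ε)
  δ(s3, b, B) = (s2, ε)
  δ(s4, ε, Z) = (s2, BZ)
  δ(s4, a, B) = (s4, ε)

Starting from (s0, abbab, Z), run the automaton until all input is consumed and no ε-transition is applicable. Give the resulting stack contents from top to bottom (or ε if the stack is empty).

(s0, abbab, Z)
  read a, top Z: go to s3, push BZ → (s3, bbab, BZ)
  read b, top B: go to s2, push ε → (s2, bab, Z)
  read b, top Z: go to s0, push Z → (s0, ab, Z)
  read a, top Z: go to s3, push BZ → (s3, b, BZ)
  read b, top B: go to s2, push ε → (s2, ε, Z)
All input consumed in state s2 with stack Z.

Z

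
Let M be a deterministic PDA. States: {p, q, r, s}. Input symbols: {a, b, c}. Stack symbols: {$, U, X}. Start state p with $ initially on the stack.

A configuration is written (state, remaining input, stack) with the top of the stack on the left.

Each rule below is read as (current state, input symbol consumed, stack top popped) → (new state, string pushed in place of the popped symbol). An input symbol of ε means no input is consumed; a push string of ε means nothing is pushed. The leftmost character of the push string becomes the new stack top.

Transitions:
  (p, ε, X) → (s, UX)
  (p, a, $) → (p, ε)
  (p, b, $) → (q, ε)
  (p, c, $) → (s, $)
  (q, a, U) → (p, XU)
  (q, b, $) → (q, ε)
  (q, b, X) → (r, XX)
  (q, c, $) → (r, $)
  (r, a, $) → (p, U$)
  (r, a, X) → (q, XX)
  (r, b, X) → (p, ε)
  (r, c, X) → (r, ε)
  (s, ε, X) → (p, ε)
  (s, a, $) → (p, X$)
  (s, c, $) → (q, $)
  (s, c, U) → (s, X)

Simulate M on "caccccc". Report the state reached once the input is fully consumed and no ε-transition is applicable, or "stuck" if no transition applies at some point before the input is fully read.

(p, caccccc, $)
  read c, top $: go to s, push $ → (s, accccc, $)
  read a, top $: go to p, push X$ → (p, ccccc, X$)
  ε-move, top X: go to s, push UX → (s, ccccc, UX$)
  read c, top U: go to s, push X → (s, cccc, XX$)
  ε-move, top X: go to p, push ε → (p, cccc, X$)
  ε-move, top X: go to s, push UX → (s, cccc, UX$)
  read c, top U: go to s, push X → (s, ccc, XX$)
  ε-move, top X: go to p, push ε → (p, ccc, X$)
  ε-move, top X: go to s, push UX → (s, ccc, UX$)
  read c, top U: go to s, push X → (s, cc, XX$)
  ε-move, top X: go to p, push ε → (p, cc, X$)
  ε-move, top X: go to s, push UX → (s, cc, UX$)
  read c, top U: go to s, push X → (s, c, XX$)
  ε-move, top X: go to p, push ε → (p, c, X$)
  ε-move, top X: go to s, push UX → (s, c, UX$)
  read c, top U: go to s, push X → (s, ε, XX$)
  ε-move, top X: go to p, push ε → (p, ε, X$)
  ε-move, top X: go to s, push UX → (s, ε, UX$)
All input consumed; M is in state s.

s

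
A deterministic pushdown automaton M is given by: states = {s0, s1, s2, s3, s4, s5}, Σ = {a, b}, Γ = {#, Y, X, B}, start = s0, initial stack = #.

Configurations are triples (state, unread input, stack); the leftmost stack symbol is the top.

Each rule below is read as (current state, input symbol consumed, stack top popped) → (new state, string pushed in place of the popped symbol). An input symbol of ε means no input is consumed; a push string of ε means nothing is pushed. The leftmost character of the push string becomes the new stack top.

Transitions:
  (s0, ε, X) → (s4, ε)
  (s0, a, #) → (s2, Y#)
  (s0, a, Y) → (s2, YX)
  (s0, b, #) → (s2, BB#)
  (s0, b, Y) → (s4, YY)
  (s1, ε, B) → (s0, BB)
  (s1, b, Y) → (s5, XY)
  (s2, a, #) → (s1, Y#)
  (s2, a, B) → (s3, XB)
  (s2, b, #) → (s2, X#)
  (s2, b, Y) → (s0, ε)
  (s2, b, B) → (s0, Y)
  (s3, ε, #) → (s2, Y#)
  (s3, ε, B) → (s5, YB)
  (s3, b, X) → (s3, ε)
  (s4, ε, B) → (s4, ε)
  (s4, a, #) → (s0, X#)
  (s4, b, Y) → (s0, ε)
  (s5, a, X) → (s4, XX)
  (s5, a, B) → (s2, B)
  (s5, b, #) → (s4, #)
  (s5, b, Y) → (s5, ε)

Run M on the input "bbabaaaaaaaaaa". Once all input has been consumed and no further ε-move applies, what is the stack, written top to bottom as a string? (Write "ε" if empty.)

#

(s0, bbabaaaaaaaaaa, #) ⊢ (s2, babaaaaaaaaaa, BB#) ⊢ (s0, abaaaaaaaaaa, YB#) ⊢ (s2, baaaaaaaaaa, YXB#) ⊢ (s0, aaaaaaaaaa, XB#) ⊢ (s4, aaaaaaaaaa, B#) ⊢ (s4, aaaaaaaaaa, #) ⊢ (s0, aaaaaaaaa, X#) ⊢ (s4, aaaaaaaaa, #) ⊢ (s0, aaaaaaaa, X#) ⊢ (s4, aaaaaaaa, #) ⊢ (s0, aaaaaaa, X#) ⊢ (s4, aaaaaaa, #) ⊢ (s0, aaaaaa, X#) ⊢ (s4, aaaaaa, #) ⊢ (s0, aaaaa, X#) ⊢ (s4, aaaaa, #) ⊢ (s0, aaaa, X#) ⊢ (s4, aaaa, #) ⊢ (s0, aaa, X#) ⊢ (s4, aaa, #) ⊢ (s0, aa, X#) ⊢ (s4, aa, #) ⊢ (s0, a, X#) ⊢ (s4, a, #) ⊢ (s0, ε, X#) ⊢ (s4, ε, #)
All input consumed in state s4 with stack #.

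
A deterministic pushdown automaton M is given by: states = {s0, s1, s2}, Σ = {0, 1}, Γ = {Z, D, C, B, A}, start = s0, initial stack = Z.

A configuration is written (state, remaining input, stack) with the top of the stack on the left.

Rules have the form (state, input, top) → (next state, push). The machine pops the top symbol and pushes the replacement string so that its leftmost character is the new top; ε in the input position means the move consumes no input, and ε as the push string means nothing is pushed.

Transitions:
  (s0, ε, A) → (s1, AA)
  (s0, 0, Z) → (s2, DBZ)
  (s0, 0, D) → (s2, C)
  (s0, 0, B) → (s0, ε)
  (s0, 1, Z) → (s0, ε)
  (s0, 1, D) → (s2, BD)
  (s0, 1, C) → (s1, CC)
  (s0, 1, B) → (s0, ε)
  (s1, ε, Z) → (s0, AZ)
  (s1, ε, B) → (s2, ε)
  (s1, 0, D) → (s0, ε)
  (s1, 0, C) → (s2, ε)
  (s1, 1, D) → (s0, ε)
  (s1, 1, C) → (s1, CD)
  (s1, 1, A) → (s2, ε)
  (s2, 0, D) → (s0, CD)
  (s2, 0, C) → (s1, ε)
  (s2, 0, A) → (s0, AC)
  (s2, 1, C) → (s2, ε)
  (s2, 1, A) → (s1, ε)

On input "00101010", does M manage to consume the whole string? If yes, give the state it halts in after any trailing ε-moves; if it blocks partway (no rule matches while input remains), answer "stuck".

s2

(s0, 00101010, Z) ⊢ (s2, 0101010, DBZ) ⊢ (s0, 101010, CDBZ) ⊢ (s1, 01010, CCDBZ) ⊢ (s2, 1010, CDBZ) ⊢ (s2, 010, DBZ) ⊢ (s0, 10, CDBZ) ⊢ (s1, 0, CCDBZ) ⊢ (s2, ε, CDBZ)
All input consumed; M is in state s2.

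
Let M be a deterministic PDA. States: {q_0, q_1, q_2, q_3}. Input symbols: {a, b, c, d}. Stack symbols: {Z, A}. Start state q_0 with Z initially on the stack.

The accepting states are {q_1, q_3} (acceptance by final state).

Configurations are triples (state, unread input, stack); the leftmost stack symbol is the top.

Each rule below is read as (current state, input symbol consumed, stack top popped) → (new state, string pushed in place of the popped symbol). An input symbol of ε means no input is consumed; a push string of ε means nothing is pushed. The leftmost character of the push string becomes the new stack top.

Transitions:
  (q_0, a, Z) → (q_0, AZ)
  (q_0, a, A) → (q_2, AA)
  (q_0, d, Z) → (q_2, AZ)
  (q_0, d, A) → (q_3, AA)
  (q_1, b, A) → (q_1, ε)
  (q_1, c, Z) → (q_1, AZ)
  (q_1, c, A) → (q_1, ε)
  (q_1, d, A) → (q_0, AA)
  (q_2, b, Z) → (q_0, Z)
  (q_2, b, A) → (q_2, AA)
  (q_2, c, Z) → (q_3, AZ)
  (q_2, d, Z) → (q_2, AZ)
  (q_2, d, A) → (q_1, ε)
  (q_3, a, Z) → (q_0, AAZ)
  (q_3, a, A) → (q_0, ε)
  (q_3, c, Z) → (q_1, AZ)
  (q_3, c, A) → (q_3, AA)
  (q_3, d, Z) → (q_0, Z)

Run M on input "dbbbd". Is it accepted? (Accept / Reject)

(q_0, dbbbd, Z) ⊢ (q_2, bbbd, AZ) ⊢ (q_2, bbd, AAZ) ⊢ (q_2, bd, AAAZ) ⊢ (q_2, d, AAAAZ) ⊢ (q_1, ε, AAAZ)
All input consumed; state q_1 ∈ F.

Accept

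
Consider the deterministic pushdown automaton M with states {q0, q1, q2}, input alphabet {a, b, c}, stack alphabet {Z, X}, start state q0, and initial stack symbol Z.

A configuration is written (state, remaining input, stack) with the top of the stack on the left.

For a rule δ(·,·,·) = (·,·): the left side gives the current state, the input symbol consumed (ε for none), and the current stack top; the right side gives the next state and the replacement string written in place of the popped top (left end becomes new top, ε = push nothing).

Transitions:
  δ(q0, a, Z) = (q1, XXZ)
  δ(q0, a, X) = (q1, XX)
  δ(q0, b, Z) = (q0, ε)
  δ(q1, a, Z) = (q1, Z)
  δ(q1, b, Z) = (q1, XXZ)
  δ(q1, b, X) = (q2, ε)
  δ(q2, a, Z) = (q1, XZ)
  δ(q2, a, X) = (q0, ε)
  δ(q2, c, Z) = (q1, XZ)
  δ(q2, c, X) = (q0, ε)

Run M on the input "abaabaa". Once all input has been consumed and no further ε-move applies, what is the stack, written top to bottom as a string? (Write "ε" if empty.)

(q0, abaabaa, Z)
  read a, top Z: go to q1, push XXZ → (q1, baabaa, XXZ)
  read b, top X: go to q2, push ε → (q2, aabaa, XZ)
  read a, top X: go to q0, push ε → (q0, abaa, Z)
  read a, top Z: go to q1, push XXZ → (q1, baa, XXZ)
  read b, top X: go to q2, push ε → (q2, aa, XZ)
  read a, top X: go to q0, push ε → (q0, a, Z)
  read a, top Z: go to q1, push XXZ → (q1, ε, XXZ)
All input consumed in state q1 with stack XXZ.

XXZ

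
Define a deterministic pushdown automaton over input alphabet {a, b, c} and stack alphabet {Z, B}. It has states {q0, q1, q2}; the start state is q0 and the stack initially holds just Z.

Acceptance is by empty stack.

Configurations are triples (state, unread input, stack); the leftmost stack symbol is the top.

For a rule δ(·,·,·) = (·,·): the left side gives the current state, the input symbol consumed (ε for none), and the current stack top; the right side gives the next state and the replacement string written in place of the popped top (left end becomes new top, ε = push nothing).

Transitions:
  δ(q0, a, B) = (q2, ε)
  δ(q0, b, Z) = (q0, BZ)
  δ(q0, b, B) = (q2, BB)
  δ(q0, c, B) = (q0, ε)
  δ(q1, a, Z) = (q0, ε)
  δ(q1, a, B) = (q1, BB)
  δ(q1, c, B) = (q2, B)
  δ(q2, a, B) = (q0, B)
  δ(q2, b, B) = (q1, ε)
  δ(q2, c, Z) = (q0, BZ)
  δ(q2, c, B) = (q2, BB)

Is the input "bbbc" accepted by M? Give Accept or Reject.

Reject

(q0, bbbc, Z)
  read b, top Z: go to q0, push BZ → (q0, bbc, BZ)
  read b, top B: go to q2, push BB → (q2, bc, BBZ)
  read b, top B: go to q1, push ε → (q1, c, BZ)
  read c, top B: go to q2, push B → (q2, ε, BZ)
All input consumed; stack is BZ, not empty, and no further ε-move applies.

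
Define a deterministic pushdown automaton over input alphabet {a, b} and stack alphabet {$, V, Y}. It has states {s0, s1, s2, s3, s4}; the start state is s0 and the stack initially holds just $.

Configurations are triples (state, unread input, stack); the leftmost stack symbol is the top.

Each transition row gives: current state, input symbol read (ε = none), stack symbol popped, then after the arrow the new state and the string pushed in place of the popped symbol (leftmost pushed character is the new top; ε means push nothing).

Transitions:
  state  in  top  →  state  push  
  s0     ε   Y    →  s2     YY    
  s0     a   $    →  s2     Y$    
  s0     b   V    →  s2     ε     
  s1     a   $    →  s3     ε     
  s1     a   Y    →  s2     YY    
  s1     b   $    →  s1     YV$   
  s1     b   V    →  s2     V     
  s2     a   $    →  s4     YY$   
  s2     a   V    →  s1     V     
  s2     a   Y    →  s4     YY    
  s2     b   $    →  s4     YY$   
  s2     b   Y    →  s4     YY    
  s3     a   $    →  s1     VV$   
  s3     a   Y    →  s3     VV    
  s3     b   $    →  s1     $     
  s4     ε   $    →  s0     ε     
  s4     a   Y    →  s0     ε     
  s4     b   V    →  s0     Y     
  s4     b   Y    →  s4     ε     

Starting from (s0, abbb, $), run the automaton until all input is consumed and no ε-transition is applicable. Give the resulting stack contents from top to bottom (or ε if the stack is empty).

ε

(s0, abbb, $)
  read a, top $: go to s2, push Y$ → (s2, bbb, Y$)
  read b, top Y: go to s4, push YY → (s4, bb, YY$)
  read b, top Y: go to s4, push ε → (s4, b, Y$)
  read b, top Y: go to s4, push ε → (s4, ε, $)
  ε-move, top $: go to s0, push ε → (s0, ε, ε)
All input consumed in state s0 with stack ε.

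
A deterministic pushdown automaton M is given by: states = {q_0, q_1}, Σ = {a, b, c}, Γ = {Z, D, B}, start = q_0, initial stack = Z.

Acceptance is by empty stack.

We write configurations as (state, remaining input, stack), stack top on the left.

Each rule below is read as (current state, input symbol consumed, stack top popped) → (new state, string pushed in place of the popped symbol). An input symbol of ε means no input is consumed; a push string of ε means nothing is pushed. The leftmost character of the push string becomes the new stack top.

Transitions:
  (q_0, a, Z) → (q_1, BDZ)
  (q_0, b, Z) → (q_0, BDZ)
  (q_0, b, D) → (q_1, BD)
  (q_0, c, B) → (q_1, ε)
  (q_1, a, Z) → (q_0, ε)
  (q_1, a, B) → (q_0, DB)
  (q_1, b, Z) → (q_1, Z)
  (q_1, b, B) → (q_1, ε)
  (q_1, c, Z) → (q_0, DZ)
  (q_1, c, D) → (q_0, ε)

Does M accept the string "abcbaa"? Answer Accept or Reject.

Reject

(q_0, abcbaa, Z)
  read a, top Z: go to q_1, push BDZ → (q_1, bcbaa, BDZ)
  read b, top B: go to q_1, push ε → (q_1, cbaa, DZ)
  read c, top D: go to q_0, push ε → (q_0, baa, Z)
  read b, top Z: go to q_0, push BDZ → (q_0, aa, BDZ)
No transition applies at (q_0, aa, BDZ); input not fully consumed.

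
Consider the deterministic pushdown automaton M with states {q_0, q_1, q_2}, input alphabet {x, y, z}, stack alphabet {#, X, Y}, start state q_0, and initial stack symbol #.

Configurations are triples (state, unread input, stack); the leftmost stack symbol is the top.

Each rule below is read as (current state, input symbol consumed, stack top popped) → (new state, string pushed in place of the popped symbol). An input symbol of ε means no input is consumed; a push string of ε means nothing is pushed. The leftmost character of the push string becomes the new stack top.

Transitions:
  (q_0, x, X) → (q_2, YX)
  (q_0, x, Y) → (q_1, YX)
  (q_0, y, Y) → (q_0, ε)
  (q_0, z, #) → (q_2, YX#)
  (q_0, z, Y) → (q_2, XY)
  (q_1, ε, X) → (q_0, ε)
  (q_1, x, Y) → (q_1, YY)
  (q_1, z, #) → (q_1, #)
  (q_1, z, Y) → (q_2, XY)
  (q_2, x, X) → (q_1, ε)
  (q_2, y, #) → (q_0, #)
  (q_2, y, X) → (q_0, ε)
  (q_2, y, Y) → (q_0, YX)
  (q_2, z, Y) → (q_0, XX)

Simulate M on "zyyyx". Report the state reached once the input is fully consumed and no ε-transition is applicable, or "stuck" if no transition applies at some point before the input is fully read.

(q_0, zyyyx, #) ⊢ (q_2, yyyx, YX#) ⊢ (q_0, yyx, YXX#) ⊢ (q_0, yx, XX#)
No transition for (q_0, y, top X); M blocks with input yx remaining.

stuck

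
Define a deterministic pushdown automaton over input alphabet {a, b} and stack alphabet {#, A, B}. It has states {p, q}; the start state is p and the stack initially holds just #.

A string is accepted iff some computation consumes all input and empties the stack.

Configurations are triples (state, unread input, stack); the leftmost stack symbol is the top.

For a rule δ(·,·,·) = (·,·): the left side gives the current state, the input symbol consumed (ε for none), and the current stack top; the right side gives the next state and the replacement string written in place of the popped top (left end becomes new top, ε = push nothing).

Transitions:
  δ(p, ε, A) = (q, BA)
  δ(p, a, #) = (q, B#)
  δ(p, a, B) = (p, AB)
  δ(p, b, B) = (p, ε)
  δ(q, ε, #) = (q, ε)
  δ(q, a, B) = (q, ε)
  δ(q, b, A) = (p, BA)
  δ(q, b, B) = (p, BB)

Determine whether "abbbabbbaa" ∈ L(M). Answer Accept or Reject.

(p, abbbabbbaa, #)
  read a, top #: go to q, push B# → (q, bbbabbbaa, B#)
  read b, top B: go to p, push BB → (p, bbabbbaa, BB#)
  read b, top B: go to p, push ε → (p, babbbaa, B#)
  read b, top B: go to p, push ε → (p, abbbaa, #)
  read a, top #: go to q, push B# → (q, bbbaa, B#)
  read b, top B: go to p, push BB → (p, bbaa, BB#)
  read b, top B: go to p, push ε → (p, baa, B#)
  read b, top B: go to p, push ε → (p, aa, #)
  read a, top #: go to q, push B# → (q, a, B#)
  read a, top B: go to q, push ε → (q, ε, #)
  ε-move, top #: go to q, push ε → (q, ε, ε)
All input consumed and the stack is empty.

Accept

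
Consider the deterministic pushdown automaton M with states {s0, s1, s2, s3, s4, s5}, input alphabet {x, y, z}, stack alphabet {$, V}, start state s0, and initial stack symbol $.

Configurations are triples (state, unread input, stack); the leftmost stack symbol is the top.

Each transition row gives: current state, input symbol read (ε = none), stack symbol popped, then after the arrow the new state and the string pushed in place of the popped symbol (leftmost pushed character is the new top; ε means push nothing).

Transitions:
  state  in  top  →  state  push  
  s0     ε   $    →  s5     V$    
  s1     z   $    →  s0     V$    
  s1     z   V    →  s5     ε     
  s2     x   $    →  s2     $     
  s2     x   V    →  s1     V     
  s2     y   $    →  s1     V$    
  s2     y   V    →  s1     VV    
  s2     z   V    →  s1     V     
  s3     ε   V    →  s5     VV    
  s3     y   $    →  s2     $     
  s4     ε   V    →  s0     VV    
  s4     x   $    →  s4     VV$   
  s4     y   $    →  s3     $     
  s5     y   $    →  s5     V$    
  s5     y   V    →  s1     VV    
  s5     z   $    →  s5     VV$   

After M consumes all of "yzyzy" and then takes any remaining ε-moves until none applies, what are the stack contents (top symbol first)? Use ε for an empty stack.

(s0, yzyzy, $)
  ε-move, top $: go to s5, push V$ → (s5, yzyzy, V$)
  read y, top V: go to s1, push VV → (s1, zyzy, VV$)
  read z, top V: go to s5, push ε → (s5, yzy, V$)
  read y, top V: go to s1, push VV → (s1, zy, VV$)
  read z, top V: go to s5, push ε → (s5, y, V$)
  read y, top V: go to s1, push VV → (s1, ε, VV$)
All input consumed in state s1 with stack VV$.

VV$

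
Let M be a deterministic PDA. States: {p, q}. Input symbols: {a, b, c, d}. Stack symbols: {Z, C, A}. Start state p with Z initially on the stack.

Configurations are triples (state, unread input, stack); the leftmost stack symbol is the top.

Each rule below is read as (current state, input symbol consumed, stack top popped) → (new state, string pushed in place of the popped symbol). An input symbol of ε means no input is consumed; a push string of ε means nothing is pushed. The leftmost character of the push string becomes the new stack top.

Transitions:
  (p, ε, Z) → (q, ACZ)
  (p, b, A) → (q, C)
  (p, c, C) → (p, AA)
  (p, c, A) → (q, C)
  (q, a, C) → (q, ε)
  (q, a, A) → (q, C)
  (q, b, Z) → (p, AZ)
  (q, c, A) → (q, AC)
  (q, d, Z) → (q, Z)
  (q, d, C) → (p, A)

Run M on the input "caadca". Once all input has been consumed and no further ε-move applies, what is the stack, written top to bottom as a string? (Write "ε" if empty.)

CZ

(p, caadca, Z)
  ε-move, top Z: go to q, push ACZ → (q, caadca, ACZ)
  read c, top A: go to q, push AC → (q, aadca, ACCZ)
  read a, top A: go to q, push C → (q, adca, CCCZ)
  read a, top C: go to q, push ε → (q, dca, CCZ)
  read d, top C: go to p, push A → (p, ca, ACZ)
  read c, top A: go to q, push C → (q, a, CCZ)
  read a, top C: go to q, push ε → (q, ε, CZ)
All input consumed in state q with stack CZ.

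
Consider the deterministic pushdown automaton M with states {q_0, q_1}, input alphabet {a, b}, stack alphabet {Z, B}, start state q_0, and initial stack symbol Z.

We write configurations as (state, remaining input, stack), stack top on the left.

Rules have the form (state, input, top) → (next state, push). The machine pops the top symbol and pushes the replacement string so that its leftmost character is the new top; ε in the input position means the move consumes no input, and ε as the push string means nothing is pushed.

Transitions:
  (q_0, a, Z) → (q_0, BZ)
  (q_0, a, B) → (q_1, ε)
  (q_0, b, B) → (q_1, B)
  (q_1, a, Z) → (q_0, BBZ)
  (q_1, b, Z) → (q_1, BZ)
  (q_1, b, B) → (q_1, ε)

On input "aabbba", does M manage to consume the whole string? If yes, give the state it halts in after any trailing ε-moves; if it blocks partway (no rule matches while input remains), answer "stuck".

(q_0, aabbba, Z) ⊢ (q_0, abbba, BZ) ⊢ (q_1, bbba, Z) ⊢ (q_1, bba, BZ) ⊢ (q_1, ba, Z) ⊢ (q_1, a, BZ)
No transition for (q_1, a, top B); M blocks with input a remaining.

stuck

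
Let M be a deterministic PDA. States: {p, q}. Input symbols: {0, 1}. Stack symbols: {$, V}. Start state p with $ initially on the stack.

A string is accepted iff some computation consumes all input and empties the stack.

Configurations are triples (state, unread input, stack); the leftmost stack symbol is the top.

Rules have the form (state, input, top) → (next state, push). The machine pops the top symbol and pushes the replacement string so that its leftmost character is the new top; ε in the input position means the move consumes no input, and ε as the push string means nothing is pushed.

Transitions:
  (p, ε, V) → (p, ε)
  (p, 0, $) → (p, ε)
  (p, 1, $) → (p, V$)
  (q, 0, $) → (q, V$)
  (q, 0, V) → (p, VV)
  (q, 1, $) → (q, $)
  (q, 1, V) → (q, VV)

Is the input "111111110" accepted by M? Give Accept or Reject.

Accept

(p, 111111110, $) ⊢ (p, 11111110, V$) ⊢ (p, 11111110, $) ⊢ (p, 1111110, V$) ⊢ (p, 1111110, $) ⊢ (p, 111110, V$) ⊢ (p, 111110, $) ⊢ (p, 11110, V$) ⊢ (p, 11110, $) ⊢ (p, 1110, V$) ⊢ (p, 1110, $) ⊢ (p, 110, V$) ⊢ (p, 110, $) ⊢ (p, 10, V$) ⊢ (p, 10, $) ⊢ (p, 0, V$) ⊢ (p, 0, $) ⊢ (p, ε, ε)
All input consumed and the stack is empty.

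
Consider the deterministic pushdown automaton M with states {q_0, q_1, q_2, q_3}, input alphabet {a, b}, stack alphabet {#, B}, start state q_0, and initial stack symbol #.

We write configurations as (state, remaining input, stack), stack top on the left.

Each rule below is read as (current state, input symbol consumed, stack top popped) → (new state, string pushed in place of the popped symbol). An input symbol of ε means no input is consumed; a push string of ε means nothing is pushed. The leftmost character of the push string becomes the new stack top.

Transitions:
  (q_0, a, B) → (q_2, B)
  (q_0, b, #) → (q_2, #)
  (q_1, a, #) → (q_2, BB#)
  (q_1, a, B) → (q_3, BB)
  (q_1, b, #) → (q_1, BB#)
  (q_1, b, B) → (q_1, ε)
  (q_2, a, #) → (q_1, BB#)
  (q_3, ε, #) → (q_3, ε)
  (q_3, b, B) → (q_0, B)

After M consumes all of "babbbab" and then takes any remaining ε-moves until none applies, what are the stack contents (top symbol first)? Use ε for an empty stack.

BBB#

(q_0, babbbab, #)
  read b, top #: go to q_2, push # → (q_2, abbbab, #)
  read a, top #: go to q_1, push BB# → (q_1, bbbab, BB#)
  read b, top B: go to q_1, push ε → (q_1, bbab, B#)
  read b, top B: go to q_1, push ε → (q_1, bab, #)
  read b, top #: go to q_1, push BB# → (q_1, ab, BB#)
  read a, top B: go to q_3, push BB → (q_3, b, BBB#)
  read b, top B: go to q_0, push B → (q_0, ε, BBB#)
All input consumed in state q_0 with stack BBB#.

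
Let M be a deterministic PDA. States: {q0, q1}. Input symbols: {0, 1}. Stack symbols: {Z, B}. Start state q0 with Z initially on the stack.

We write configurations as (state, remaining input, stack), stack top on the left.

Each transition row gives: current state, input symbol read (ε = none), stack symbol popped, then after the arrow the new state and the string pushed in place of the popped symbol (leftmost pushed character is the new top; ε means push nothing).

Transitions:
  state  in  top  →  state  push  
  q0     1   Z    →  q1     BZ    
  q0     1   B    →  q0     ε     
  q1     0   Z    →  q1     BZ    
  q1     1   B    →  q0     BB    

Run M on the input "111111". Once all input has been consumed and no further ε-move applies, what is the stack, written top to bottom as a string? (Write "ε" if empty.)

BBZ

(q0, 111111, Z)
  read 1, top Z: go to q1, push BZ → (q1, 11111, BZ)
  read 1, top B: go to q0, push BB → (q0, 1111, BBZ)
  read 1, top B: go to q0, push ε → (q0, 111, BZ)
  read 1, top B: go to q0, push ε → (q0, 11, Z)
  read 1, top Z: go to q1, push BZ → (q1, 1, BZ)
  read 1, top B: go to q0, push BB → (q0, ε, BBZ)
All input consumed in state q0 with stack BBZ.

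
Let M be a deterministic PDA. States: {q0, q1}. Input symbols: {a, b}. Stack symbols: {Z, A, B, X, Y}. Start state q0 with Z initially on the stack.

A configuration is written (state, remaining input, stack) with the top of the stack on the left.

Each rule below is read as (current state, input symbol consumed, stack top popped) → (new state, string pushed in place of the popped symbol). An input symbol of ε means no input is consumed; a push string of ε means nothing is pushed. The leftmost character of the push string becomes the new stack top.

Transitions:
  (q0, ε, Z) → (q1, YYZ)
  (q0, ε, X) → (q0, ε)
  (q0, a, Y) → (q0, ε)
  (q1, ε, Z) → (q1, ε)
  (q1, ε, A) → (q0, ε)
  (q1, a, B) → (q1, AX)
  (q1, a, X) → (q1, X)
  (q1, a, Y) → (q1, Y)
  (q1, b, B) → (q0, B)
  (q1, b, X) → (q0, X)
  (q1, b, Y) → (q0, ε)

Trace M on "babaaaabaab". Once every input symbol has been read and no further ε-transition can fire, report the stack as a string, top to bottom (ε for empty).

YZ

(q0, babaaaabaab, Z)
  ε-move, top Z: go to q1, push YYZ → (q1, babaaaabaab, YYZ)
  read b, top Y: go to q0, push ε → (q0, abaaaabaab, YZ)
  read a, top Y: go to q0, push ε → (q0, baaaabaab, Z)
  ε-move, top Z: go to q1, push YYZ → (q1, baaaabaab, YYZ)
  read b, top Y: go to q0, push ε → (q0, aaaabaab, YZ)
  read a, top Y: go to q0, push ε → (q0, aaabaab, Z)
  ε-move, top Z: go to q1, push YYZ → (q1, aaabaab, YYZ)
  read a, top Y: go to q1, push Y → (q1, aabaab, YYZ)
  read a, top Y: go to q1, push Y → (q1, abaab, YYZ)
  read a, top Y: go to q1, push Y → (q1, baab, YYZ)
  read b, top Y: go to q0, push ε → (q0, aab, YZ)
  read a, top Y: go to q0, push ε → (q0, ab, Z)
  ε-move, top Z: go to q1, push YYZ → (q1, ab, YYZ)
  read a, top Y: go to q1, push Y → (q1, b, YYZ)
  read b, top Y: go to q0, push ε → (q0, ε, YZ)
All input consumed in state q0 with stack YZ.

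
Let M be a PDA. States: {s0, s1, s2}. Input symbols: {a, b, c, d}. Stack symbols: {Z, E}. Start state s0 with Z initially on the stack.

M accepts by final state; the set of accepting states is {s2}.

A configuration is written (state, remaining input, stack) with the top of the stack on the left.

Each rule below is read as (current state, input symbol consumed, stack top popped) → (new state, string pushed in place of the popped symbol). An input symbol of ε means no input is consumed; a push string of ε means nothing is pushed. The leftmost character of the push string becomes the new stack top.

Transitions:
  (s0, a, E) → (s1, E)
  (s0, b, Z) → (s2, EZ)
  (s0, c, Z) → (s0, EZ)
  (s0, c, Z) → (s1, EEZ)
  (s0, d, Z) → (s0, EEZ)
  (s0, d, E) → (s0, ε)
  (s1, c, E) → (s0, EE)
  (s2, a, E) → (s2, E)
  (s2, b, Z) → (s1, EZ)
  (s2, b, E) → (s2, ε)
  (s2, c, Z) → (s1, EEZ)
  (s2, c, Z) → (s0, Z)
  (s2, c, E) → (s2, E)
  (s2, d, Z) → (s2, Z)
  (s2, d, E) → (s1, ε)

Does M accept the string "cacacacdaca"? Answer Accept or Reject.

Reject

No computation consumes all input and reaches a final state.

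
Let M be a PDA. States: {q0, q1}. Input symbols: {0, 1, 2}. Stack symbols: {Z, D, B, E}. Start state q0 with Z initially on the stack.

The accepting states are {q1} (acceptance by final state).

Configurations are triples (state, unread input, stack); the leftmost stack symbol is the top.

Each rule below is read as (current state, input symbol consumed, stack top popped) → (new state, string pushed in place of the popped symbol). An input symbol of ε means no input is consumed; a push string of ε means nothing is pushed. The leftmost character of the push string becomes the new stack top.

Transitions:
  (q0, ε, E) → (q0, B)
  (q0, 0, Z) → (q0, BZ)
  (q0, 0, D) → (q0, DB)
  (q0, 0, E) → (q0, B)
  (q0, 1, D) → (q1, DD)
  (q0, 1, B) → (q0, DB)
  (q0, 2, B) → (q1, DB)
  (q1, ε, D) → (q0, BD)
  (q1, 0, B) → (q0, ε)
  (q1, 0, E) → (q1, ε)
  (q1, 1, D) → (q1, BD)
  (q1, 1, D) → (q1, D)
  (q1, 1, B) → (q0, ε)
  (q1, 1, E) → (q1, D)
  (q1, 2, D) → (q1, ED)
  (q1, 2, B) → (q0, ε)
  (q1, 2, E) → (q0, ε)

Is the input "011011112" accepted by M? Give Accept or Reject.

No computation consumes all input and reaches a final state.

Reject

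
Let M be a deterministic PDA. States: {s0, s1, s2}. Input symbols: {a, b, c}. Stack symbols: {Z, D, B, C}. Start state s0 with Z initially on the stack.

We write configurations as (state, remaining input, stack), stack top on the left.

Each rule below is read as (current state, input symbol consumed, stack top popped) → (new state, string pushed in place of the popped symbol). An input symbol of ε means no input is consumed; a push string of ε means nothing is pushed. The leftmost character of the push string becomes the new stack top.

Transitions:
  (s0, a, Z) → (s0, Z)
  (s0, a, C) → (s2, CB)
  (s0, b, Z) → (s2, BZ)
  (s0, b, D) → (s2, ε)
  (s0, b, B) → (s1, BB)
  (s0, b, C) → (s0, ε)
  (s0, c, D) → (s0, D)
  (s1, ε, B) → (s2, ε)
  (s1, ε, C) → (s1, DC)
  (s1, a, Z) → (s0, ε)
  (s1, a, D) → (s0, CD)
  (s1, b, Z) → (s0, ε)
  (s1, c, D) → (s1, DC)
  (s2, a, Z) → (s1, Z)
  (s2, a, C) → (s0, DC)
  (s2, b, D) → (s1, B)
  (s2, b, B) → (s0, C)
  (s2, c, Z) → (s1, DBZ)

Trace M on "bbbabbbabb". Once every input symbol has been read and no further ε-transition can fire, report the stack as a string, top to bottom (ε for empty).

(s0, bbbabbbabb, Z) ⊢ (s2, bbabbbabb, BZ) ⊢ (s0, babbbabb, CZ) ⊢ (s0, abbbabb, Z) ⊢ (s0, bbbabb, Z) ⊢ (s2, bbabb, BZ) ⊢ (s0, babb, CZ) ⊢ (s0, abb, Z) ⊢ (s0, bb, Z) ⊢ (s2, b, BZ) ⊢ (s0, ε, CZ)
All input consumed in state s0 with stack CZ.

CZ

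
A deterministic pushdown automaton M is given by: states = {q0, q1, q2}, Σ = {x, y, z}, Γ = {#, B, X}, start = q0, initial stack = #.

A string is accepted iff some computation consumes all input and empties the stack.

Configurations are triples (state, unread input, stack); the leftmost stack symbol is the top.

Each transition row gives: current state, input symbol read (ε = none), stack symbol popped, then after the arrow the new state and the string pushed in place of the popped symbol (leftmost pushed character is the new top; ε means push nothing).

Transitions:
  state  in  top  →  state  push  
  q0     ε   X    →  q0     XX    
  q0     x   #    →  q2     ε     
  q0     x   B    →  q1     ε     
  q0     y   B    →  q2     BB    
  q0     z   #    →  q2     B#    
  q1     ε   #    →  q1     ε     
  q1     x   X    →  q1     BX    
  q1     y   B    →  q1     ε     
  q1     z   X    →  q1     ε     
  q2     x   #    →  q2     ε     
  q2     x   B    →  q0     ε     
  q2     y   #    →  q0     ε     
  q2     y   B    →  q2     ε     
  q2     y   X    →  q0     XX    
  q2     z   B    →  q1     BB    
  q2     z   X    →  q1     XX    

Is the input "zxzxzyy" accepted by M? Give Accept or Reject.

Accept

(q0, zxzxzyy, #) ⊢ (q2, xzxzyy, B#) ⊢ (q0, zxzyy, #) ⊢ (q2, xzyy, B#) ⊢ (q0, zyy, #) ⊢ (q2, yy, B#) ⊢ (q2, y, #) ⊢ (q0, ε, ε)
All input consumed and the stack is empty.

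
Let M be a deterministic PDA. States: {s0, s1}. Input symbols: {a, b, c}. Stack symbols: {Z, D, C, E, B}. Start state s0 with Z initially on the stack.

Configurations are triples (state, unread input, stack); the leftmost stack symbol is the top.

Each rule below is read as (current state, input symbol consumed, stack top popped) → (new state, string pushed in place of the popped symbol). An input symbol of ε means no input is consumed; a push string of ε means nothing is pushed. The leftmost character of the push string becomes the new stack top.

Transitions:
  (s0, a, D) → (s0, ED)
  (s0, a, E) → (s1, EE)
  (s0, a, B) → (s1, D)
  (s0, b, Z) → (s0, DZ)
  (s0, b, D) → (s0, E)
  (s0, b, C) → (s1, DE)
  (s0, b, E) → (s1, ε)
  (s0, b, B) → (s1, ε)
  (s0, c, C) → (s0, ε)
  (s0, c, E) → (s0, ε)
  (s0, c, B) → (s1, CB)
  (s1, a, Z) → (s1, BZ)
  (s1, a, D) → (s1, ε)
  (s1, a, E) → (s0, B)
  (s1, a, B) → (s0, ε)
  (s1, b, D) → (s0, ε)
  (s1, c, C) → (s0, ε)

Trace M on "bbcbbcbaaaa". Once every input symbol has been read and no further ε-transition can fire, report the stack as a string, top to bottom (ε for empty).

(s0, bbcbbcbaaaa, Z)
  read b, top Z: go to s0, push DZ → (s0, bcbbcbaaaa, DZ)
  read b, top D: go to s0, push E → (s0, cbbcbaaaa, EZ)
  read c, top E: go to s0, push ε → (s0, bbcbaaaa, Z)
  read b, top Z: go to s0, push DZ → (s0, bcbaaaa, DZ)
  read b, top D: go to s0, push E → (s0, cbaaaa, EZ)
  read c, top E: go to s0, push ε → (s0, baaaa, Z)
  read b, top Z: go to s0, push DZ → (s0, aaaa, DZ)
  read a, top D: go to s0, push ED → (s0, aaa, EDZ)
  read a, top E: go to s1, push EE → (s1, aa, EEDZ)
  read a, top E: go to s0, push B → (s0, a, BEDZ)
  read a, top B: go to s1, push D → (s1, ε, DEDZ)
All input consumed in state s1 with stack DEDZ.

DEDZ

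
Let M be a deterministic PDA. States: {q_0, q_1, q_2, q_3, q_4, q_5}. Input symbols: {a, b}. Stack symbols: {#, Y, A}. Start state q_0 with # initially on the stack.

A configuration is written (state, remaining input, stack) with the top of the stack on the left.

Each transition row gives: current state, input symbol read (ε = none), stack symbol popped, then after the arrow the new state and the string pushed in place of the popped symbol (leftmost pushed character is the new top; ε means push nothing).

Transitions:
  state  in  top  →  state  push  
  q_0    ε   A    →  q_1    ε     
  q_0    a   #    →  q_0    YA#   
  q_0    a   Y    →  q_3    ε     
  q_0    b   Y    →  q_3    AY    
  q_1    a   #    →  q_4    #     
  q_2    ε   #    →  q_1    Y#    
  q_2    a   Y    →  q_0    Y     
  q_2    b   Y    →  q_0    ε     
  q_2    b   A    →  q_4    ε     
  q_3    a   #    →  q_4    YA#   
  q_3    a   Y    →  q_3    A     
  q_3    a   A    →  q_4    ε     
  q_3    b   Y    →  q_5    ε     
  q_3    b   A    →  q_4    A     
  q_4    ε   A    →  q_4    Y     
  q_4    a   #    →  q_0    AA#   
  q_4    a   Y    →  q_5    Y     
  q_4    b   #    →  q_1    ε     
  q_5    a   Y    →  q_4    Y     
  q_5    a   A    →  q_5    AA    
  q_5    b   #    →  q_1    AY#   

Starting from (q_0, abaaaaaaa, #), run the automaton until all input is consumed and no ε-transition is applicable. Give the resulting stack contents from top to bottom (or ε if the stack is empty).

YA#

(q_0, abaaaaaaa, #)
  read a, top #: go to q_0, push YA# → (q_0, baaaaaaa, YA#)
  read b, top Y: go to q_3, push AY → (q_3, aaaaaaa, AYA#)
  read a, top A: go to q_4, push ε → (q_4, aaaaaa, YA#)
  read a, top Y: go to q_5, push Y → (q_5, aaaaa, YA#)
  read a, top Y: go to q_4, push Y → (q_4, aaaa, YA#)
  read a, top Y: go to q_5, push Y → (q_5, aaa, YA#)
  read a, top Y: go to q_4, push Y → (q_4, aa, YA#)
  read a, top Y: go to q_5, push Y → (q_5, a, YA#)
  read a, top Y: go to q_4, push Y → (q_4, ε, YA#)
All input consumed in state q_4 with stack YA#.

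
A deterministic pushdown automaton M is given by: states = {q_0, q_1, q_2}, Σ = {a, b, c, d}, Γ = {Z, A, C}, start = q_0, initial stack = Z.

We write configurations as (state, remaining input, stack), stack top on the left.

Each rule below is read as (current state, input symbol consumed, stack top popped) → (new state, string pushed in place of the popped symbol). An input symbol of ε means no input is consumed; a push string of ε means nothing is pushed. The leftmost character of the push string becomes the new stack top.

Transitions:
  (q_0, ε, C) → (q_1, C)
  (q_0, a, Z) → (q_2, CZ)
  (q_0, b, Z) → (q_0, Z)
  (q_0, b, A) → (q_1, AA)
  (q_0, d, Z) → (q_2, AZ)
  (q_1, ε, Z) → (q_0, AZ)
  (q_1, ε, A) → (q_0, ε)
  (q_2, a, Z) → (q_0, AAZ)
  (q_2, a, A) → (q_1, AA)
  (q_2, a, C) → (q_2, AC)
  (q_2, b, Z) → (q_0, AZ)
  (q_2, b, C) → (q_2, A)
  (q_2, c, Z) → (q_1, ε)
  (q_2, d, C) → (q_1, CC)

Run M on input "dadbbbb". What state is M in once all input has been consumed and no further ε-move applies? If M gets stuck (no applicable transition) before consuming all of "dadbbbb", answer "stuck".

stuck

(q_0, dadbbbb, Z)
  read d, top Z: go to q_2, push AZ → (q_2, adbbbb, AZ)
  read a, top A: go to q_1, push AA → (q_1, dbbbb, AAZ)
  ε-move, top A: go to q_0, push ε → (q_0, dbbbb, AZ)
No transition for (q_0, d, top A); M blocks with input dbbbb remaining.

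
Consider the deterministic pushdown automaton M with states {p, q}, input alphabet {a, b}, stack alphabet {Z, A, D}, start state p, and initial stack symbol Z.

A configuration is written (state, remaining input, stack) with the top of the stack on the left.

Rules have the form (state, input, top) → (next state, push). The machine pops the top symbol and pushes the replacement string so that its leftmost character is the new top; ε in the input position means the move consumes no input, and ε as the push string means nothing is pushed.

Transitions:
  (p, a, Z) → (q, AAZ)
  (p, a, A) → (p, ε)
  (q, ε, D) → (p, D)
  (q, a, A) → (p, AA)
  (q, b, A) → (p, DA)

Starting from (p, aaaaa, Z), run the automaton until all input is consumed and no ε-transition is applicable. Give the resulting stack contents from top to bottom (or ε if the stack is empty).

(p, aaaaa, Z)
  read a, top Z: go to q, push AAZ → (q, aaaa, AAZ)
  read a, top A: go to p, push AA → (p, aaa, AAAZ)
  read a, top A: go to p, push ε → (p, aa, AAZ)
  read a, top A: go to p, push ε → (p, a, AZ)
  read a, top A: go to p, push ε → (p, ε, Z)
All input consumed in state p with stack Z.

Z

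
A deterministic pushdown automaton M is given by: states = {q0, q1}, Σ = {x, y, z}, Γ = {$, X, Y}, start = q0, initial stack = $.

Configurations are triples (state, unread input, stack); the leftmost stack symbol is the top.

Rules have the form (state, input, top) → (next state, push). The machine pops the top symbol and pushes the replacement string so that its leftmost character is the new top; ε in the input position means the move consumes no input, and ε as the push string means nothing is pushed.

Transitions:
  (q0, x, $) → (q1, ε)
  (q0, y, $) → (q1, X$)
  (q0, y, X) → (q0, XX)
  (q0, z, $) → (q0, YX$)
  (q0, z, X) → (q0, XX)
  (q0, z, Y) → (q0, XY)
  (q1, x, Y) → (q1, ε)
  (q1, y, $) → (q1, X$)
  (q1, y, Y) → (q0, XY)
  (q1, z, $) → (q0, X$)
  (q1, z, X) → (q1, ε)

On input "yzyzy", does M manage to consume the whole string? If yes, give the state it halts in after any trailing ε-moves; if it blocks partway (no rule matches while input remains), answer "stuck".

q1

(q0, yzyzy, $)
  read y, top $: go to q1, push X$ → (q1, zyzy, X$)
  read z, top X: go to q1, push ε → (q1, yzy, $)
  read y, top $: go to q1, push X$ → (q1, zy, X$)
  read z, top X: go to q1, push ε → (q1, y, $)
  read y, top $: go to q1, push X$ → (q1, ε, X$)
All input consumed; M is in state q1.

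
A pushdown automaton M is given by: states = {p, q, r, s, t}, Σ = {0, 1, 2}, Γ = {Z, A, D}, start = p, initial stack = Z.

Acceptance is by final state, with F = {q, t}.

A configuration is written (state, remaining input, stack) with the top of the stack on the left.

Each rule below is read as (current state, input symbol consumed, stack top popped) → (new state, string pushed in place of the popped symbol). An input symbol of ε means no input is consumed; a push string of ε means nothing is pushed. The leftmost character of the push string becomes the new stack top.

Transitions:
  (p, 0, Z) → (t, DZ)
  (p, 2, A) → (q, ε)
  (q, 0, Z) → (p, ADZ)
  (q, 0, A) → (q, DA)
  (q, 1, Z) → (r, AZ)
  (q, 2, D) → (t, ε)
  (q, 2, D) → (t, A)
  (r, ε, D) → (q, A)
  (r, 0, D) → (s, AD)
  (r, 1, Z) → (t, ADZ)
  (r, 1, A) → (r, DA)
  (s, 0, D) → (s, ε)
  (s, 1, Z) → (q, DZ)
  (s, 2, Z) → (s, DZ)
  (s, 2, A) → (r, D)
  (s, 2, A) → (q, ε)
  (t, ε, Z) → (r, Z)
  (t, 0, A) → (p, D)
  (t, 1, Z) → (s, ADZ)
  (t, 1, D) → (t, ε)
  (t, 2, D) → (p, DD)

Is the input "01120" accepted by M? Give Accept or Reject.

One accepting computation: (p, 01120, Z) ⊢ (t, 1120, DZ) ⊢ (t, 120, Z) ⊢ (s, 20, ADZ) ⊢ (r, 0, DDZ) ⊢ (q, 0, ADZ) ⊢ (q, ε, DADZ)
All input consumed and state q ∈ F.

Accept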